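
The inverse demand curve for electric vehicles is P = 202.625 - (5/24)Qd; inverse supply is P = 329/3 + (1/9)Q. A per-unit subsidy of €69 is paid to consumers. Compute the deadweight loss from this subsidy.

Pre-subsidy: 202.625 - (5/24)Q = 329/3 + (1/9)Q gives Q* = 291 and P* = 142.
With the rebate, buyers effectively pay Pb = Ps − 69, where Ps is the price sellers receive.
On the curves, Pb = 202.625 - (5/24)Q and Ps = 329/3 + (1/9)Q; the wedge Ps − Pb = 69 gives 329/3 + (1/9)Q − (202.625 - (5/24)Q) = 69, so Q' = 507.
Then Pb = 202.625 − (5/24)·507 = 97 and Ps = 329/3 + (1/9)·507 = 166.
The subsidy expands output by 507 − 291 = 216 past the efficient level; on those units the gap between marginal cost and willingness to pay runs from 0 up to 69.
DWL = ½ × 69 × 216 = 7452.

Deadweight loss = €7452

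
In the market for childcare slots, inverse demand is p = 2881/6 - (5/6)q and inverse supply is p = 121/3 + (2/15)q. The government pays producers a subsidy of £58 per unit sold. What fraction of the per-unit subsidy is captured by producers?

Pre-subsidy: 2881/6 - (5/6)q = 121/3 + (2/15)q gives q* = 455 and p* = 101.
With the subsidy, sellers receive ps = pb + 58 for each unit, where pb is the price buyers pay.
On the curves, pb = 2881/6 - (5/6)q and ps = 121/3 + (2/15)q; the wedge ps − pb = 58 gives 121/3 + (2/15)q − (2881/6 - (5/6)q) = 58, so q' = 515.
Then pb = 2881/6 − (5/6)·515 = 51 and ps = 121/3 + (2/15)·515 = 109.
Buyers' price falls by p* − pb = 101 − 51 = 50; sellers' price rises by ps − p* = 109 − 101 = 8.
So producers capture 8/58 = 4/29 of each unit of subsidy.

Producer share = 4/29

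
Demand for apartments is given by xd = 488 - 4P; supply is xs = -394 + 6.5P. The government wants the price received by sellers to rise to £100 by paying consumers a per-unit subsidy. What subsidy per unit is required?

Required subsidy s = £42 per unit

At a seller price of 100, quantity supplied is -394 + 6.5·100 = 256.
Buyers absorb 256 only when they pay Pb with 488 − 4·Pb = 256, i.e. Pb = 58.
s = Ps − Pb = 100 − 58 = 42.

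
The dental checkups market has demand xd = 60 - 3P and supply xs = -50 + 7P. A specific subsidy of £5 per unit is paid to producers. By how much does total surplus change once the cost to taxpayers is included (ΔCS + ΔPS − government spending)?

Net change in total surplus = -£26.25

Pre-subsidy: 60 - 3P = -50 + 7P gives P* = 11, x* = 27.
With the subsidy, sellers receive Ps = Pb + 5 for each unit, where Pb is the price buyers pay.
Supply in terms of Pb becomes xs = -50 + 7(Pb + 5) = -15 + 7Pb. Setting this equal to demand: 60 - 3Pb = -15 + 7Pb, so Pb = 7.5.
Sellers receive Ps = 7.5 + 5 = 12.5; x' = 60 − 3·7.5 = 37.5.
ΔCS = ½(27 + 37.5)(11 − 7.5) = 112.875; ΔPS = ½(27 + 37.5)(12.5 − 11) = 48.375.
Government spending = 5 × 37.5 = 187.5.
Net change = 112.875 + 48.375 − 187.5 = -26.25. The loss equals the DWL triangle ½·5·10.5.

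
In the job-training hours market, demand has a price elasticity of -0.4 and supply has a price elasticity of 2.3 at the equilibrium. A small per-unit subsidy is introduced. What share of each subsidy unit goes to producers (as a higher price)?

Producer share = 4/27

For a small subsidy around the equilibrium, the benefit split depends on the relative slopes, which at a point are proportional to the elasticities.
Buyer share = εs/(εs + |εd|) = 2.3/(2.3 + 0.4) = 23/27; seller share = |εd|/(εs + |εd|) = 4/27.
So producers capture 4/27 of the subsidy.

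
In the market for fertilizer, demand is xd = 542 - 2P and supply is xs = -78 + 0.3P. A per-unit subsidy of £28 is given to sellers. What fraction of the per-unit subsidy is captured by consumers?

Pre-subsidy: 542 - 2P = -78 + 0.3P gives P* = 6200/23, x* = 66/23.
With the subsidy, sellers receive Ps = Pb + 28 for each unit, where Pb is the price buyers pay.
Supply in terms of Pb becomes xs = -78 + 0.3(Pb + 28) = -69.6 + 0.3Pb. Setting this equal to demand: 542 - 2Pb = -69.6 + 0.3Pb, so Pb = 6116/23.
Sellers receive Ps = 6116/23 + 28 = 6760/23; x' = 542 − 2·(6116/23) = 234/23.
Buyers' price falls by P* − Pb = 6200/23 − 6116/23 = 84/23; sellers' price rises by Ps − P* = 6760/23 − 6200/23 = 560/23.
So consumers capture (84/23)/28 = 3/23 of each unit of subsidy.

Consumer share = 3/23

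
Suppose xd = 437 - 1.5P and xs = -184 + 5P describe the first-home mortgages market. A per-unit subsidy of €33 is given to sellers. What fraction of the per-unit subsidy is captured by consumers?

Consumer share = 10/13

Pre-subsidy: 437 - 1.5P = -184 + 5P gives P* = 1242/13, x* = 3818/13.
With the subsidy, sellers receive Ps = Pb + 33 for each unit, where Pb is the price buyers pay.
Supply in terms of Pb becomes xs = -184 + 5(Pb + 33) = -19 + 5Pb. Setting this equal to demand: 437 - 1.5Pb = -19 + 5Pb, so Pb = 912/13.
Sellers receive Ps = 912/13 + 33 = 1341/13; x' = 437 − 1.5·(912/13) = 4313/13.
Buyers' price falls by P* − Pb = 1242/13 − 912/13 = 330/13; sellers' price rises by Ps − P* = 1341/13 − 1242/13 = 99/13.
So consumers capture (330/13)/33 = 10/13 of each unit of subsidy.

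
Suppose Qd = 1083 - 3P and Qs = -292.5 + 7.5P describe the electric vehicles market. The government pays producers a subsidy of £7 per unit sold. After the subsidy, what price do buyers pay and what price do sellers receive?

Buyers pay £126; sellers receive £133

Pre-subsidy: 1083 - 3P = -292.5 + 7.5P gives P* = 131, Q* = 690.
With the subsidy, sellers receive Ps = Pb + 7 for each unit, where Pb is the price buyers pay.
Supply in terms of Pb becomes Qs = -292.5 + 7.5(Pb + 7) = -240 + 7.5Pb. Setting this equal to demand: 1083 - 3Pb = -240 + 7.5Pb, so Pb = 126.
Sellers receive Ps = 126 + 7 = 133; Q' = 1083 − 3·126 = 705.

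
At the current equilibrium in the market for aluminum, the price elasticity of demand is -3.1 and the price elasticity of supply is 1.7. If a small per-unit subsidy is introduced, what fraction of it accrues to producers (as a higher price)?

For a small subsidy around the equilibrium, the benefit split depends on the relative slopes, which at a point are proportional to the elasticities.
Buyer share = εs/(εs + |εd|) = 1.7/(1.7 + 3.1) = 17/48; seller share = |εd|/(εs + |εd|) = 31/48.
So producers capture 31/48 of the subsidy.

Producer share = 31/48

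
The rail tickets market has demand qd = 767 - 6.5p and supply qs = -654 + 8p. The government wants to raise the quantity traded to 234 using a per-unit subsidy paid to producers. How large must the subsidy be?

At q = 234, invert demand for the buyer price: pb = (767 − 234)/6.5 = 82; invert supply for the seller price: ps = (234 − (-654))/8 = 111.
The subsidy must fill the gap: s = ps − pb = 111 − 82 = 29.

Required subsidy s = 29 per unit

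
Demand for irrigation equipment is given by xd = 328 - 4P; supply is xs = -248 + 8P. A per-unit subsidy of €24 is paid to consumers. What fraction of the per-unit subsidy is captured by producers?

Producer share = 1/3

Pre-subsidy: 328 - 4P = -248 + 8P gives P* = 48, x* = 136.
With the rebate, buyers effectively pay Pb = Ps − 24, where Ps is the price sellers receive.
Demand in terms of Ps becomes xd = 328 − 4(Ps − 24) = 424 - 4Ps. Setting this equal to supply: 424 - 4Ps = -248 + 8Ps, so Ps = 56.
Buyers pay Pb = 56 − 24 = 32; x' = -248 + 8·56 = 200.
Buyers' price falls by P* − Pb = 48 − 32 = 16; sellers' price rises by Ps − P* = 56 − 48 = 8.
So producers capture 8/24 = 1/3 of each unit of subsidy.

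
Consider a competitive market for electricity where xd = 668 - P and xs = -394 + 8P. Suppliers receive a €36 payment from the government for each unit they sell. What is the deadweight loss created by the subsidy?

Deadweight loss = €576

Pre-subsidy: 668 - P = -394 + 8P gives P* = 118, x* = 550.
With the subsidy, sellers receive Ps = Pb + 36 for each unit, where Pb is the price buyers pay.
Supply in terms of Pb becomes xs = -394 + 8(Pb + 36) = -106 + 8Pb. Setting this equal to demand: 668 - Pb = -106 + 8Pb, so Pb = 86.
Sellers receive Ps = 86 + 36 = 122; x' = 668 − 1·86 = 582.
The subsidy expands output by 582 − 550 = 32 past the efficient level; on those units the gap between marginal cost and willingness to pay runs from 0 up to 36.
DWL = ½ × 36 × 32 = 576.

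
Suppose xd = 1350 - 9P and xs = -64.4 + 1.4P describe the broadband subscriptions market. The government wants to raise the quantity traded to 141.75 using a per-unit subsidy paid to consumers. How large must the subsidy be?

At x = 141.75, invert demand for the buyer price: Pb = (1350 − 141.75)/9 = 134.25; invert supply for the seller price: Ps = (141.75 − (-64.4))/1.4 = 147.25.
The subsidy must fill the gap: s = Ps − Pb = 147.25 − 134.25 = 13.

Required subsidy s = 13 per unit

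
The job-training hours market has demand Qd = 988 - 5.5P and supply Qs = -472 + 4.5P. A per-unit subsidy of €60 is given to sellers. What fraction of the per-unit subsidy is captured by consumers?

Pre-subsidy: 988 - 5.5P = -472 + 4.5P gives P* = 146, Q* = 185.
With the subsidy, sellers receive Ps = Pb + 60 for each unit, where Pb is the price buyers pay.
Supply in terms of Pb becomes Qs = -472 + 4.5(Pb + 60) = -202 + 4.5Pb. Setting this equal to demand: 988 - 5.5Pb = -202 + 4.5Pb, so Pb = 119.
Sellers receive Ps = 119 + 60 = 179; Q' = 988 − 5.5·119 = 333.5.
Buyers' price falls by P* − Pb = 146 − 119 = 27; sellers' price rises by Ps − P* = 179 − 146 = 33.
So consumers capture 27/60 = 0.45 of each unit of subsidy.

Consumer share = 0.45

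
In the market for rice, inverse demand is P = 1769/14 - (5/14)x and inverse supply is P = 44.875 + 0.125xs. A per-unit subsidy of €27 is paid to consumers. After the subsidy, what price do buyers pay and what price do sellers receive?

Pre-subsidy: 1769/14 - (5/14)x = 44.875 + 0.125x gives x* = 169 and P* = 66.
With the rebate, buyers effectively pay Pb = Ps − 27, where Ps is the price sellers receive.
On the curves, Pb = 1769/14 - (5/14)x and Ps = 44.875 + 0.125x; the wedge Ps − Pb = 27 gives 44.875 + 0.125x − (1769/14 - (5/14)x) = 27, so x' = 225.
Then Pb = 1769/14 − (5/14)·225 = 46 and Ps = 44.875 + 0.125·225 = 73.

Buyers pay €46; sellers receive €73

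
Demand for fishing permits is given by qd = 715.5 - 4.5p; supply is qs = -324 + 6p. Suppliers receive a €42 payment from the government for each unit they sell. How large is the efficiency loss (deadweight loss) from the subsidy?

Pre-subsidy: 715.5 - 4.5p = -324 + 6p gives p* = 99, q* = 270.
With the subsidy, sellers receive ps = pb + 42 for each unit, where pb is the price buyers pay.
Supply in terms of pb becomes qs = -324 + 6(pb + 42) = -72 + 6pb. Setting this equal to demand: 715.5 - 4.5pb = -72 + 6pb, so pb = 75.
Sellers receive ps = 75 + 42 = 117; q' = 715.5 − 4.5·75 = 378.
The subsidy expands output by 378 − 270 = 108 past the efficient level; on those units the gap between marginal cost and willingness to pay runs from 0 up to 42.
DWL = ½ × 42 × 108 = 2268.

Deadweight loss = €2268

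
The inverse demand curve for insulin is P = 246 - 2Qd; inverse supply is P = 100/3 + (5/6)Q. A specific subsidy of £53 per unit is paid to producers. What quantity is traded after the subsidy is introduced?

Pre-subsidy: 246 - 2Q = 100/3 + (5/6)Q gives Q* = 1276/17 and P* = 1630/17.
With the subsidy, sellers receive Ps = Pb + 53 for each unit, where Pb is the price buyers pay.
On the curves, Pb = 246 - 2Q and Ps = 100/3 + (5/6)Q; the wedge Ps − Pb = 53 gives 100/3 + (5/6)Q − (246 - 2Q) = 53, so Q' = 1594/17.
Then Pb = 246 − 2·(1594/17) = 994/17 and Ps = 100/3 + (5/6)·(1594/17) = 1895/17.

Q' = 1594/17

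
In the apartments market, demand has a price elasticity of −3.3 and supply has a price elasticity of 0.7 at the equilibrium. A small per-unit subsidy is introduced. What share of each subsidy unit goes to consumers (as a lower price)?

Consumer share = 0.175

For a small subsidy around the equilibrium, the benefit split depends on the relative slopes, which at a point are proportional to the elasticities.
Buyer share = εs/(εs + |εd|) = 0.7/(0.7 + 3.3) = 0.175; seller share = |εd|/(εs + |εd|) = 0.825.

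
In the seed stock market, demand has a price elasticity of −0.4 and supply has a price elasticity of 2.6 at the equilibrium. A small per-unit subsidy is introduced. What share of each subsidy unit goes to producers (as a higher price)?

Producer share = 2/15

For a small subsidy around the equilibrium, the benefit split depends on the relative slopes, which at a point are proportional to the elasticities.
Buyer share = εs/(εs + |εd|) = 2.6/(2.6 + 0.4) = 13/15; seller share = |εd|/(εs + |εd|) = 2/15.
So producers capture 2/15 of the subsidy.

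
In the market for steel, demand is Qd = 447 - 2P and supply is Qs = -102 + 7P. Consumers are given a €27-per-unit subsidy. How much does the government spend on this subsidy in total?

Government cost = €9909

Pre-subsidy: 447 - 2P = -102 + 7P gives P* = 61, Q* = 325.
With the rebate, buyers effectively pay Pb = Ps − 27, where Ps is the price sellers receive.
Demand in terms of Ps becomes Qd = 447 − 2(Ps − 27) = 501 - 2Ps. Setting this equal to supply: 501 - 2Ps = -102 + 7Ps, so Ps = 67.
Buyers pay Pb = 67 − 27 = 40; Q' = -102 + 7·67 = 367.
Government outlay = subsidy × quantity = 27 × 367 = 9909.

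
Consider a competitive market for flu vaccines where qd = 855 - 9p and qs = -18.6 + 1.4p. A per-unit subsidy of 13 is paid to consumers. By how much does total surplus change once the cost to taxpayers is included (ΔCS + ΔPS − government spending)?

Net change in total surplus = -102.375

Pre-subsidy: 855 - 9p = -18.6 + 1.4p gives p* = 84, q* = 99.
With the rebate, buyers effectively pay pb = ps − 13, where ps is the price sellers receive.
Demand in terms of ps becomes qd = 855 − 9(ps − 13) = 972 - 9ps. Setting this equal to supply: 972 - 9ps = -18.6 + 1.4ps, so ps = 95.25.
Buyers pay pb = 95.25 − 13 = 82.25; q' = -18.6 + 1.4·95.25 = 114.75.
ΔCS = ½(99 + 114.75)(84 − 82.25) = 187.03125; ΔPS = ½(99 + 114.75)(95.25 − 84) = 1202.34375.
Government spending = 13 × 114.75 = 1491.75.
Net change = 187.03125 + 1202.34375 − 1491.75 = -102.375. The loss equals the DWL triangle ½·13·15.75.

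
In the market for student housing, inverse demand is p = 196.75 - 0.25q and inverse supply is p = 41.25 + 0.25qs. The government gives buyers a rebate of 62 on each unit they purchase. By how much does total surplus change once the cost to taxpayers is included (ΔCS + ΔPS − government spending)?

Pre-subsidy: 196.75 - 0.25q = 41.25 + 0.25q gives q* = 311 and p* = 119.
With the rebate, buyers effectively pay pb = ps − 62, where ps is the price sellers receive.
On the curves, pb = 196.75 - 0.25q and ps = 41.25 + 0.25q; the wedge ps − pb = 62 gives 41.25 + 0.25q − (196.75 - 0.25q) = 62, so q' = 435.
Then pb = 196.75 − 0.25·435 = 88 and ps = 41.25 + 0.25·435 = 150.
ΔCS = ½(311 + 435)(119 − 88) = 11563; ΔPS = ½(311 + 435)(150 − 119) = 11563.
Government spending = 62 × 435 = 26970.
Net change = 11563 + 11563 − 26970 = -3844. The loss equals the DWL triangle ½·62·124.

Net change in total surplus = -3844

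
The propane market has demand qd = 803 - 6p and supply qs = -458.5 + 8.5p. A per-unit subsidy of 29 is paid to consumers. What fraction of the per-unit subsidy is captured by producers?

Pre-subsidy: 803 - 6p = -458.5 + 8.5p gives p* = 87, q* = 281.
With the rebate, buyers effectively pay pb = ps − 29, where ps is the price sellers receive.
Demand in terms of ps becomes qd = 803 − 6(ps − 29) = 977 - 6ps. Setting this equal to supply: 977 - 6ps = -458.5 + 8.5ps, so ps = 99.
Buyers pay pb = 99 − 29 = 70; q' = -458.5 + 8.5·99 = 383.
Buyers' price falls by p* − pb = 87 − 70 = 17; sellers' price rises by ps − p* = 99 − 87 = 12.
So producers capture 12/29 = 12/29 of each unit of subsidy.

Producer share = 12/29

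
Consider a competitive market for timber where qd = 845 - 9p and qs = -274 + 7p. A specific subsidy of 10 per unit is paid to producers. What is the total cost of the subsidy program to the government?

Government cost = 2549.375

Pre-subsidy: 845 - 9p = -274 + 7p gives p* = 69.9375, q* = 215.5625.
With the subsidy, sellers receive ps = pb + 10 for each unit, where pb is the price buyers pay.
Supply in terms of pb becomes qs = -274 + 7(pb + 10) = -204 + 7pb. Setting this equal to demand: 845 - 9pb = -204 + 7pb, so pb = 65.5625.
Sellers receive ps = 65.5625 + 10 = 75.5625; q' = 845 − 9·65.5625 = 254.9375.
Government outlay = subsidy × quantity = 10 × 254.9375 = 2549.375.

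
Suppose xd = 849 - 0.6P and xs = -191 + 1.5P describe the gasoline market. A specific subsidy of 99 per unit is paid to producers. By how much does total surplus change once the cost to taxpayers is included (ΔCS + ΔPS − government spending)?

Net change in total surplus = -29403/14

Pre-subsidy: 849 - 0.6P = -191 + 1.5P gives P* = 10400/21, x* = 3863/7.
With the subsidy, sellers receive Ps = Pb + 99 for each unit, where Pb is the price buyers pay.
Supply in terms of Pb becomes xs = -191 + 1.5(Pb + 99) = -42.5 + 1.5Pb. Setting this equal to demand: 849 - 0.6Pb = -42.5 + 1.5Pb, so Pb = 8915/21.
Sellers receive Ps = 8915/21 + 99 = 10994/21; x' = 849 − 0.6·(8915/21) = 4160/7.
ΔCS = ½(3863/7 + 4160/7)(10400/21 − 8915/21) = 3971385/98; ΔPS = ½(3863/7 + 4160/7)(10994/21 − 10400/21) = 794277/49.
Government spending = 99 × 4160/7 = 411840/7.
Net change = 3971385/98 + 794277/49 − 411840/7 = -29403/14. The loss equals the DWL triangle ½·99·297/7.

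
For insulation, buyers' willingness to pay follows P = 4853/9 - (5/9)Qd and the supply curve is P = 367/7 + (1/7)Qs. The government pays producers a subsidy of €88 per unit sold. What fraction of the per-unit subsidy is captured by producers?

Pre-subsidy: 4853/9 - (5/9)Q = 367/7 + (1/7)Q gives Q* = 697 and P* = 152.
With the subsidy, sellers receive Ps = Pb + 88 for each unit, where Pb is the price buyers pay.
On the curves, Pb = 4853/9 - (5/9)Q and Ps = 367/7 + (1/7)Q; the wedge Ps − Pb = 88 gives 367/7 + (1/7)Q − (4853/9 - (5/9)Q) = 88, so Q' = 823.
Then Pb = 4853/9 − (5/9)·823 = 82 and Ps = 367/7 + (1/7)·823 = 170.
Buyers' price falls by P* − Pb = 152 − 82 = 70; sellers' price rises by Ps − P* = 170 − 152 = 18.
So producers capture 18/88 = 9/44 of each unit of subsidy.

Producer share = 9/44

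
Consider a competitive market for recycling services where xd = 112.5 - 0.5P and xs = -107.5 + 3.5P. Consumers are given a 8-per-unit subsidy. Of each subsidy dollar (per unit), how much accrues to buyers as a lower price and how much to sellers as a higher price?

Buyers gain 7 per unit; sellers gain 1 per unit

Pre-subsidy: 112.5 - 0.5P = -107.5 + 3.5P gives P* = 55, x* = 85.
With the rebate, buyers effectively pay Pb = Ps − 8, where Ps is the price sellers receive.
Demand in terms of Ps becomes xd = 112.5 − 0.5(Ps − 8) = 116.5 - 0.5Ps. Setting this equal to supply: 116.5 - 0.5Ps = -107.5 + 3.5Ps, so Ps = 56.
Buyers pay Pb = 56 − 8 = 48; x' = -107.5 + 3.5·56 = 88.5.
Buyers' price falls by P* − Pb = 55 − 48 = 7; sellers' price rises by Ps − P* = 56 − 55 = 1.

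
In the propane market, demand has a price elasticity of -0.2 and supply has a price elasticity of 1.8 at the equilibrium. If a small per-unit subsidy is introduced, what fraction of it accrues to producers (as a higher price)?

For a small subsidy around the equilibrium, the benefit split depends on the relative slopes, which at a point are proportional to the elasticities.
Buyer share = εs/(εs + |εd|) = 1.8/(1.8 + 0.2) = 0.9; seller share = |εd|/(εs + |εd|) = 0.1.
So producers capture 0.1 of the subsidy.

Producer share = 0.1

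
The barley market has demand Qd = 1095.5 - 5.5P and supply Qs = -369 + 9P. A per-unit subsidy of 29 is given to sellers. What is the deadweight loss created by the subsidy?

Deadweight loss = 1435.5

Pre-subsidy: 1095.5 - 5.5P = -369 + 9P gives P* = 101, Q* = 540.
With the subsidy, sellers receive Ps = Pb + 29 for each unit, where Pb is the price buyers pay.
Supply in terms of Pb becomes Qs = -369 + 9(Pb + 29) = -108 + 9Pb. Setting this equal to demand: 1095.5 - 5.5Pb = -108 + 9Pb, so Pb = 83.
Sellers receive Ps = 83 + 29 = 112; Q' = 1095.5 − 5.5·83 = 639.
The subsidy expands output by 639 − 540 = 99 past the efficient level; on those units the gap between marginal cost and willingness to pay runs from 0 up to 29.
DWL = ½ × 29 × 99 = 1435.5.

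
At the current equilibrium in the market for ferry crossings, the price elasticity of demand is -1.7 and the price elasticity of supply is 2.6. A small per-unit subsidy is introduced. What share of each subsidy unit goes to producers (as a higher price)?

Producer share = 17/43

For a small subsidy around the equilibrium, the benefit split depends on the relative slopes, which at a point are proportional to the elasticities.
Buyer share = εs/(εs + |εd|) = 2.6/(2.6 + 1.7) = 26/43; seller share = |εd|/(εs + |εd|) = 17/43.
So producers capture 17/43 of the subsidy.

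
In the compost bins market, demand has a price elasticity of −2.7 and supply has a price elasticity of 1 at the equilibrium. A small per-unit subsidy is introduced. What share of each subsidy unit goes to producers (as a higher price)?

Producer share = 27/37

For a small subsidy around the equilibrium, the benefit split depends on the relative slopes, which at a point are proportional to the elasticities.
Buyer share = εs/(εs + |εd|) = 1/(1 + 2.7) = 10/37; seller share = |εd|/(εs + |εd|) = 27/37.
So producers capture 27/37 of the subsidy.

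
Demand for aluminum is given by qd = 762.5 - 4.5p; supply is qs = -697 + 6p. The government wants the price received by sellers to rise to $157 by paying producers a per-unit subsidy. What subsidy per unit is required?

Required subsidy s = $42 per unit

At a seller price of 157, quantity supplied is -697 + 6·157 = 245.
Buyers absorb 245 only when they pay pb with 762.5 − 4.5·pb = 245, i.e. pb = 115.
s = ps − pb = 157 − 115 = 42.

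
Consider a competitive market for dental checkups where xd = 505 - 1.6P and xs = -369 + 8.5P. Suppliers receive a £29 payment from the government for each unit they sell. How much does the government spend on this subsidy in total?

Pre-subsidy: 505 - 1.6P = -369 + 8.5P gives P* = 8740/101, x* = 37021/101.
With the subsidy, sellers receive Ps = Pb + 29 for each unit, where Pb is the price buyers pay.
Supply in terms of Pb becomes xs = -369 + 8.5(Pb + 29) = -122.5 + 8.5Pb. Setting this equal to demand: 505 - 1.6Pb = -122.5 + 8.5Pb, so Pb = 6275/101.
Sellers receive Ps = 6275/101 + 29 = 9204/101; x' = 505 − 1.6·(6275/101) = 40965/101.
Government outlay = subsidy × quantity = 29 × 40965/101 = 1187985/101.

Government cost = 1187985/101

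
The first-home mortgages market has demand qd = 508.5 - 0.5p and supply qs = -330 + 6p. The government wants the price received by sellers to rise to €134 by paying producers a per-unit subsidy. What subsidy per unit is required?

At a seller price of 134, quantity supplied is -330 + 6·134 = 474.
Buyers absorb 474 only when they pay pb with 508.5 − 0.5·pb = 474, i.e. pb = 69.
s = ps − pb = 134 − 69 = 65.

Required subsidy s = €65 per unit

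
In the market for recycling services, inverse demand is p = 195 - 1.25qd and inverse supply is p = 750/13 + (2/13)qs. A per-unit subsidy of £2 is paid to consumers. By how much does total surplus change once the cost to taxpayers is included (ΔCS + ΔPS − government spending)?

Pre-subsidy: 195 - 1.25q = 750/13 + (2/13)q gives q* = 7140/73 and p* = 5310/73.
With the rebate, buyers effectively pay pb = ps − 2, where ps is the price sellers receive.
On the curves, pb = 195 - 1.25q and ps = 750/13 + (2/13)q; the wedge ps − pb = 2 gives 750/13 + (2/13)q − (195 - 1.25q) = 2, so q' = 7244/73.
Then pb = 195 − 1.25·(7244/73) = 5180/73 and ps = 750/13 + (2/13)·(7244/73) = 5326/73.
ΔCS = ½(7140/73 + 7244/73)(5310/73 − 5180/73) = 934960/5329; ΔPS = ½(7140/73 + 7244/73)(5326/73 − 5310/73) = 115072/5329.
Government spending = 2 × 7244/73 = 14488/73.
Net change = 934960/5329 + 115072/5329 − 14488/73 = -104/73. The loss equals the DWL triangle ½·2·104/73.

Net change in total surplus = -104/73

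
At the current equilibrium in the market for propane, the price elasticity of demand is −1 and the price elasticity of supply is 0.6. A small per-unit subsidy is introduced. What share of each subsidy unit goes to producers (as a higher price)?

For a small subsidy around the equilibrium, the benefit split depends on the relative slopes, which at a point are proportional to the elasticities.
Buyer share = εs/(εs + |εd|) = 0.6/(0.6 + 1) = 0.375; seller share = |εd|/(εs + |εd|) = 0.625.
So producers capture 0.625 of the subsidy.

Producer share = 0.625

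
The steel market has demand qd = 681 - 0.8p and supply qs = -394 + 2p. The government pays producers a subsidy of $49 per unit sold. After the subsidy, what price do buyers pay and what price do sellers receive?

Buyers pay 4885/14; sellers receive 5571/14

Pre-subsidy: 681 - 0.8p = -394 + 2p gives p* = 5375/14, q* = 2617/7.
With the subsidy, sellers receive ps = pb + 49 for each unit, where pb is the price buyers pay.
Supply in terms of pb becomes qs = -394 + 2(pb + 49) = -296 + 2pb. Setting this equal to demand: 681 - 0.8pb = -296 + 2pb, so pb = 4885/14.
Sellers receive ps = 4885/14 + 49 = 5571/14; q' = 681 − 0.8·(4885/14) = 2813/7.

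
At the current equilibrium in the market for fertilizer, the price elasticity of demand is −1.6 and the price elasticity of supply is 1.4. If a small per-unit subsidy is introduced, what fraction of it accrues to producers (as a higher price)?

Producer share = 8/15

For a small subsidy around the equilibrium, the benefit split depends on the relative slopes, which at a point are proportional to the elasticities.
Buyer share = εs/(εs + |εd|) = 1.4/(1.4 + 1.6) = 7/15; seller share = |εd|/(εs + |εd|) = 8/15.
So producers capture 8/15 of the subsidy.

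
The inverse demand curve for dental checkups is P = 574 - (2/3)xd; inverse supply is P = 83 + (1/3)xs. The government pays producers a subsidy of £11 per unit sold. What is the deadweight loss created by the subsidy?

Deadweight loss = £60.5

Pre-subsidy: 574 - (2/3)x = 83 + (1/3)x gives x* = 491 and P* = 740/3.
With the subsidy, sellers receive Ps = Pb + 11 for each unit, where Pb is the price buyers pay.
On the curves, Pb = 574 - (2/3)x and Ps = 83 + (1/3)x; the wedge Ps − Pb = 11 gives 83 + (1/3)x − (574 - (2/3)x) = 11, so x' = 502.
Then Pb = 574 − (2/3)·502 = 718/3 and Ps = 83 + (1/3)·502 = 751/3.
The subsidy expands output by 502 − 491 = 11 past the efficient level; on those units the gap between marginal cost and willingness to pay runs from 0 up to 11.
DWL = ½ × 11 × 11 = 60.5.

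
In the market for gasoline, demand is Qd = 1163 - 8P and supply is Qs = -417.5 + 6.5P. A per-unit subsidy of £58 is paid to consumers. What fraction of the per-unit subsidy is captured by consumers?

Consumer share = 13/29

Pre-subsidy: 1163 - 8P = -417.5 + 6.5P gives P* = 109, Q* = 291.
With the rebate, buyers effectively pay Pb = Ps − 58, where Ps is the price sellers receive.
Demand in terms of Ps becomes Qd = 1163 − 8(Ps − 58) = 1627 - 8Ps. Setting this equal to supply: 1627 - 8Ps = -417.5 + 6.5Ps, so Ps = 141.
Buyers pay Pb = 141 − 58 = 83; Q' = -417.5 + 6.5·141 = 499.
Buyers' price falls by P* − Pb = 109 − 83 = 26; sellers' price rises by Ps − P* = 141 − 109 = 32.
So consumers capture 26/58 = 13/29 of each unit of subsidy.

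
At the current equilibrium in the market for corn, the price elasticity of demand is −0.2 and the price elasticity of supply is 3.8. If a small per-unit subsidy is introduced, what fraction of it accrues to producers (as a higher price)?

For a small subsidy around the equilibrium, the benefit split depends on the relative slopes, which at a point are proportional to the elasticities.
Buyer share = εs/(εs + |εd|) = 3.8/(3.8 + 0.2) = 0.95; seller share = |εd|/(εs + |εd|) = 0.05.
So producers capture 0.05 of the subsidy.

Producer share = 0.05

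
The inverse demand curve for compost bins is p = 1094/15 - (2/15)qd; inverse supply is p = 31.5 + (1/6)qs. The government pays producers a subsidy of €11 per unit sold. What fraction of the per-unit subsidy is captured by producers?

Pre-subsidy: 1094/15 - (2/15)q = 31.5 + (1/6)q gives q* = 1243/9 and p* = 1472/27.
With the subsidy, sellers receive ps = pb + 11 for each unit, where pb is the price buyers pay.
On the curves, pb = 1094/15 - (2/15)q and ps = 31.5 + (1/6)q; the wedge ps − pb = 11 gives 31.5 + (1/6)q − (1094/15 - (2/15)q) = 11, so q' = 1573/9.
Then pb = 1094/15 − (2/15)·(1573/9) = 1340/27 and ps = 31.5 + (1/6)·(1573/9) = 1637/27.
Buyers' price falls by p* − pb = 1472/27 − 1340/27 = 44/9; sellers' price rises by ps − p* = 1637/27 − 1472/27 = 55/9.
So producers capture (55/9)/11 = 5/9 of each unit of subsidy.

Producer share = 5/9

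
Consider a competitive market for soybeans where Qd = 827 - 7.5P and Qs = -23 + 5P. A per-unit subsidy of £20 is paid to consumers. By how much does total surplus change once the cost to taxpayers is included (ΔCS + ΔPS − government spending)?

Pre-subsidy: 827 - 7.5P = -23 + 5P gives P* = 68, Q* = 317.
With the rebate, buyers effectively pay Pb = Ps − 20, where Ps is the price sellers receive.
Demand in terms of Ps becomes Qd = 827 − 7.5(Ps − 20) = 977 - 7.5Ps. Setting this equal to supply: 977 - 7.5Ps = -23 + 5Ps, so Ps = 80.
Buyers pay Pb = 80 − 20 = 60; Q' = -23 + 5·80 = 377.
ΔCS = ½(317 + 377)(68 − 60) = 2776; ΔPS = ½(317 + 377)(80 − 68) = 4164.
Government spending = 20 × 377 = 7540.
Net change = 2776 + 4164 − 7540 = -600. The loss equals the DWL triangle ½·20·60.

Net change in total surplus = -£600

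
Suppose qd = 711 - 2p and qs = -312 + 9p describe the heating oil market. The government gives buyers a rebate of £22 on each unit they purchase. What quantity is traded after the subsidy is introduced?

Pre-subsidy: 711 - 2p = -312 + 9p gives p* = 93, q* = 525.
With the rebate, buyers effectively pay pb = ps − 22, where ps is the price sellers receive.
Demand in terms of ps becomes qd = 711 − 2(ps − 22) = 755 - 2ps. Setting this equal to supply: 755 - 2ps = -312 + 9ps, so ps = 97.
Buyers pay pb = 97 − 22 = 75; q' = -312 + 9·97 = 561.

q' = 561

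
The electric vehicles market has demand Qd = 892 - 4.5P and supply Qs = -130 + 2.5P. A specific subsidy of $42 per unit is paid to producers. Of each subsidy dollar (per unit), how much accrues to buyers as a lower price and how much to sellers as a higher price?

Pre-subsidy: 892 - 4.5P = -130 + 2.5P gives P* = 146, Q* = 235.
With the subsidy, sellers receive Ps = Pb + 42 for each unit, where Pb is the price buyers pay.
Supply in terms of Pb becomes Qs = -130 + 2.5(Pb + 42) = -25 + 2.5Pb. Setting this equal to demand: 892 - 4.5Pb = -25 + 2.5Pb, so Pb = 131.
Sellers receive Ps = 131 + 42 = 173; Q' = 892 − 4.5·131 = 302.5.
Buyers' price falls by P* − Pb = 146 − 131 = 15; sellers' price rises by Ps − P* = 173 − 146 = 27.

Buyers gain $15 per unit; sellers gain $27 per unit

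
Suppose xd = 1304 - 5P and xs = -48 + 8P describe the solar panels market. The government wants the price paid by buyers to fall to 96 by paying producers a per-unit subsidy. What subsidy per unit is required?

Required subsidy s = 13 per unit

At a buyer price of 96, quantity demanded is 1304 − 5·96 = 824.
Sellers supply 824 only when they receive Ps with -48 + 8·Ps = 824, i.e. Ps = 109.
s = Ps − Pb = 109 − 96 = 13.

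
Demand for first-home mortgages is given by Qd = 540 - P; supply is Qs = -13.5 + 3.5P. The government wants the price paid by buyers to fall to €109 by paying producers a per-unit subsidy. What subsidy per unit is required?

At a buyer price of 109, quantity demanded is 540 − 1·109 = 431.
Sellers supply 431 only when they receive Ps with -13.5 + 3.5·Ps = 431, i.e. Ps = 127.
s = Ps − Pb = 127 − 109 = 18.

Required subsidy s = €18 per unit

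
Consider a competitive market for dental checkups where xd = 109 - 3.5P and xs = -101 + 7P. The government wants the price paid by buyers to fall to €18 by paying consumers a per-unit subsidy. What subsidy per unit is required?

Required subsidy s = €3 per unit

At a buyer price of 18, quantity demanded is 109 − 3.5·18 = 46.
Sellers supply 46 only when they receive Ps with -101 + 7·Ps = 46, i.e. Ps = 21.
s = Ps − Pb = 21 − 18 = 3.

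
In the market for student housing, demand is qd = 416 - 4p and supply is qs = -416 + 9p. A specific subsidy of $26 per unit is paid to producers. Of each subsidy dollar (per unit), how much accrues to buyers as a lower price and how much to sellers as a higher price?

Buyers gain $18 per unit; sellers gain $8 per unit

Pre-subsidy: 416 - 4p = -416 + 9p gives p* = 64, q* = 160.
With the subsidy, sellers receive ps = pb + 26 for each unit, where pb is the price buyers pay.
Supply in terms of pb becomes qs = -416 + 9(pb + 26) = -182 + 9pb. Setting this equal to demand: 416 - 4pb = -182 + 9pb, so pb = 46.
Sellers receive ps = 46 + 26 = 72; q' = 416 − 4·46 = 232.
Buyers' price falls by p* − pb = 64 − 46 = 18; sellers' price rises by ps − p* = 72 − 64 = 8.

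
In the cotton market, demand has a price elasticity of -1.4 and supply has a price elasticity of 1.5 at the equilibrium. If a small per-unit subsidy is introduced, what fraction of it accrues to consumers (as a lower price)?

For a small subsidy around the equilibrium, the benefit split depends on the relative slopes, which at a point are proportional to the elasticities.
Buyer share = εs/(εs + |εd|) = 1.5/(1.5 + 1.4) = 15/29; seller share = |εd|/(εs + |εd|) = 14/29.

Consumer share = 15/29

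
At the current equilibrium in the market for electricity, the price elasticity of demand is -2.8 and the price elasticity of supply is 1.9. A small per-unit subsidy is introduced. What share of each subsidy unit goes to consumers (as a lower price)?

Consumer share = 19/47

For a small subsidy around the equilibrium, the benefit split depends on the relative slopes, which at a point are proportional to the elasticities.
Buyer share = εs/(εs + |εd|) = 1.9/(1.9 + 2.8) = 19/47; seller share = |εd|/(εs + |εd|) = 28/47.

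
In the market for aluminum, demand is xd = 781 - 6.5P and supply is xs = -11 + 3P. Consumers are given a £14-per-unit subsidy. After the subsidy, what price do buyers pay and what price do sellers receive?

Buyers pay 1500/19; sellers receive 1766/19

Pre-subsidy: 781 - 6.5P = -11 + 3P gives P* = 1584/19, x* = 4543/19.
With the rebate, buyers effectively pay Pb = Ps − 14, where Ps is the price sellers receive.
Demand in terms of Ps becomes xd = 781 − 6.5(Ps − 14) = 872 - 6.5Ps. Setting this equal to supply: 872 - 6.5Ps = -11 + 3Ps, so Ps = 1766/19.
Buyers pay Pb = 1766/19 − 14 = 1500/19; x' = -11 + 3·(1766/19) = 5089/19.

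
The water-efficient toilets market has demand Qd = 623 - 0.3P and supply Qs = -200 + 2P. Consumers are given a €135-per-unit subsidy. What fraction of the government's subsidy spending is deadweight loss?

Pre-subsidy: 623 - 0.3P = -200 + 2P gives P* = 8230/23, Q* = 11860/23.
With the rebate, buyers effectively pay Pb = Ps − 135, where Ps is the price sellers receive.
Demand in terms of Ps becomes Qd = 623 − 0.3(Ps − 135) = 663.5 - 0.3Ps. Setting this equal to supply: 663.5 - 0.3Ps = -200 + 2Ps, so Ps = 8635/23.
Buyers pay Pb = 8635/23 − 135 = 5530/23; Q' = -200 + 2·(8635/23) = 12670/23.
ΔCS = ½(11860/23 + 12670/23)(8230/23 − 5530/23) = 33115500/529; ΔPS = ½(11860/23 + 12670/23)(8635/23 − 8230/23) = 4967325/529.
Government spending = 135 × 12670/23 = 1710450/23.
DWL = ½ × 135 × (12670/23 − 11860/23) = 54675/23; fraction = (54675/23) / (1710450/23) = 81/2534.

DWL / government spending = 81/2534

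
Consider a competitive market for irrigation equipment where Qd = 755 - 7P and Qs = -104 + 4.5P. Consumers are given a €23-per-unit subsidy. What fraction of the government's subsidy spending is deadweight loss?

Pre-subsidy: 755 - 7P = -104 + 4.5P gives P* = 1718/23, Q* = 5339/23.
With the rebate, buyers effectively pay Pb = Ps − 23, where Ps is the price sellers receive.
Demand in terms of Ps becomes Qd = 755 − 7(Ps − 23) = 916 - 7Ps. Setting this equal to supply: 916 - 7Ps = -104 + 4.5Ps, so Ps = 2040/23.
Buyers pay Pb = 2040/23 − 23 = 1511/23; Q' = -104 + 4.5·(2040/23) = 6788/23.
ΔCS = ½(5339/23 + 6788/23)(1718/23 − 1511/23) = 109143/46; ΔPS = ½(5339/23 + 6788/23)(2040/23 − 1718/23) = 84889/23.
Government spending = 23 × 6788/23 = 6788.
DWL = ½ × 23 × (6788/23 − 5339/23) = 724.5; fraction = 724.5 / 6788 = 1449/13576.

DWL / government spending = 1449/13576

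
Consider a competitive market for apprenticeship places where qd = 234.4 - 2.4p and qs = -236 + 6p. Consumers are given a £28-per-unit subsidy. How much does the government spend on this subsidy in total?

Government cost = £4144

Pre-subsidy: 234.4 - 2.4p = -236 + 6p gives p* = 56, q* = 100.
With the rebate, buyers effectively pay pb = ps − 28, where ps is the price sellers receive.
Demand in terms of ps becomes qd = 234.4 − 2.4(ps − 28) = 301.6 - 2.4ps. Setting this equal to supply: 301.6 - 2.4ps = -236 + 6ps, so ps = 64.
Buyers pay pb = 64 − 28 = 36; q' = -236 + 6·64 = 148.
Government outlay = subsidy × quantity = 28 × 148 = 4144.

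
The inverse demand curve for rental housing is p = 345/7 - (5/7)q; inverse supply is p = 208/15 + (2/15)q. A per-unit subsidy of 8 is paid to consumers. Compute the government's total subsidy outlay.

Pre-subsidy: 345/7 - (5/7)q = 208/15 + (2/15)q gives q* = 3719/89 and p* = 1730/89.
With the rebate, buyers effectively pay pb = ps − 8, where ps is the price sellers receive.
On the curves, pb = 345/7 - (5/7)q and ps = 208/15 + (2/15)q; the wedge ps − pb = 8 gives 208/15 + (2/15)q − (345/7 - (5/7)q) = 8, so q' = 4559/89.
Then pb = 345/7 − (5/7)·(4559/89) = 1130/89 and ps = 208/15 + (2/15)·(4559/89) = 1842/89.
Government outlay = subsidy × quantity = 8 × 4559/89 = 36472/89.

Government cost = 36472/89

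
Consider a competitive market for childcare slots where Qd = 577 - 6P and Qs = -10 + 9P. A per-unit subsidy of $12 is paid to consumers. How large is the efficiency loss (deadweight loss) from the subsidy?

Pre-subsidy: 577 - 6P = -10 + 9P gives P* = 587/15, Q* = 342.2.
With the rebate, buyers effectively pay Pb = Ps − 12, where Ps is the price sellers receive.
Demand in terms of Ps becomes Qd = 577 − 6(Ps − 12) = 649 - 6Ps. Setting this equal to supply: 649 - 6Ps = -10 + 9Ps, so Ps = 659/15.
Buyers pay Pb = 659/15 − 12 = 479/15; Q' = -10 + 9·(659/15) = 385.4.
The subsidy expands output by 385.4 − 342.2 = 43.2 past the efficient level; on those units the gap between marginal cost and willingness to pay runs from 0 up to 12.
DWL = ½ × 12 × 43.2 = 259.2.

Deadweight loss = $259.2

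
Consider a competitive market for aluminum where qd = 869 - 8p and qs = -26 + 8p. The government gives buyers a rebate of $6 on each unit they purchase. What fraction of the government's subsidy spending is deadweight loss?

DWL / government spending = 8/297

Pre-subsidy: 869 - 8p = -26 + 8p gives p* = 55.9375, q* = 421.5.
With the rebate, buyers effectively pay pb = ps − 6, where ps is the price sellers receive.
Demand in terms of ps becomes qd = 869 − 8(ps − 6) = 917 - 8ps. Setting this equal to supply: 917 - 8ps = -26 + 8ps, so ps = 58.9375.
Buyers pay pb = 58.9375 − 6 = 52.9375; q' = -26 + 8·58.9375 = 445.5.
ΔCS = ½(421.5 + 445.5)(55.9375 − 52.9375) = 1300.5; ΔPS = ½(421.5 + 445.5)(58.9375 − 55.9375) = 1300.5.
Government spending = 6 × 445.5 = 2673.
DWL = ½ × 6 × (445.5 − 421.5) = 72; fraction = 72 / 2673 = 8/297.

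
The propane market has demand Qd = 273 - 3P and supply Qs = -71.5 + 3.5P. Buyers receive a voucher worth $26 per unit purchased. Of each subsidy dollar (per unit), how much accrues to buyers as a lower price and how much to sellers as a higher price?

Pre-subsidy: 273 - 3P = -71.5 + 3.5P gives P* = 53, Q* = 114.
With the rebate, buyers effectively pay Pb = Ps − 26, where Ps is the price sellers receive.
Demand in terms of Ps becomes Qd = 273 − 3(Ps − 26) = 351 - 3Ps. Setting this equal to supply: 351 - 3Ps = -71.5 + 3.5Ps, so Ps = 65.
Buyers pay Pb = 65 − 26 = 39; Q' = -71.5 + 3.5·65 = 156.
Buyers' price falls by P* − Pb = 53 − 39 = 14; sellers' price rises by Ps − P* = 65 − 53 = 12.

Buyers gain $14 per unit; sellers gain $12 per unit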